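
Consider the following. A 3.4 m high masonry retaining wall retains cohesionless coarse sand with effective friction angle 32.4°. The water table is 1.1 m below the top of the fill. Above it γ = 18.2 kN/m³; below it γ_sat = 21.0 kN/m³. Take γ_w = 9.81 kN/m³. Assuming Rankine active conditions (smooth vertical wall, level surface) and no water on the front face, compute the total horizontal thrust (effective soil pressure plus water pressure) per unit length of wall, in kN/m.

K_a = tan²(45° − φ/2) = 0.3022.
γ' = 21.0 − 9.81 = 11.19 kN/m³. Depth below WT = 2.3 m.
σ'_h at WT = K_a γ d_w = 6.051 kPa; at base = 6.051 + K_a γ' × 2.3 = 13.83 kPa.
P₁ (0–1.1 m) = ½×6.051×1.1 = 3.328. P₂ (1.1–3.4 m) = ½(6.051+13.83)×2.3 = 22.86.
P_w = ½ γ_w h₂² = 0.5×9.81×2.3² = 25.95. Total = 3.328+22.86+25.95 = 52.14 kN/m.

52.1 kN/m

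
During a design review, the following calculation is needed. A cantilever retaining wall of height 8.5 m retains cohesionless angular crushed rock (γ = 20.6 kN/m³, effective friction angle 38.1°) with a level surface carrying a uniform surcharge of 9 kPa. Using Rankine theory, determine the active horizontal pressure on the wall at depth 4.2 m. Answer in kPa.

K_a = (1 − sin φ)/(1 + sin φ) = 0.2368.
σ_v = γz + q = 20.6 × 4.2 + 9 = 95.52 kPa.
σ_h = K_a σ_v = 0.2368 × 95.52 = 22.62 kPa.

22.6 kPa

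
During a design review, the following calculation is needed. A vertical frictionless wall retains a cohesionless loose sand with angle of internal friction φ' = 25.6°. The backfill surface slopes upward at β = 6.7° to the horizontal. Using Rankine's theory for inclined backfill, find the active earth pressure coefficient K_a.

K_a = cos β · (cos β − √(cos²β − cos²φ)) / (cos β + √(cos²β − cos²φ)).
cos β = 0.9932, cos φ = 0.9018, √(cos²β − cos²φ) = 0.4160.
K_a = 0.9932 × (0.9932 − 0.4160)/(0.9932 + 0.4160) = 0.4067.

0.407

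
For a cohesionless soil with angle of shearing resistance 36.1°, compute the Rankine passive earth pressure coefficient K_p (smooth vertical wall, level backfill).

K_p = (1 + sin φ)/(1 − sin φ) = tan²(45° + 36.1°/2) = 3.869.

3.87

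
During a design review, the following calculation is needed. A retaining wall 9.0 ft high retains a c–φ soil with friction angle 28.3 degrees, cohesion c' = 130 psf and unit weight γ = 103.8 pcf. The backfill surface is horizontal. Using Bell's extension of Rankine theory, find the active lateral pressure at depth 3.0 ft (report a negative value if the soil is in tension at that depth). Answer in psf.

-44.2 psf

K_a = (1 − sin φ)/(1 + sin φ) = 0.3568.
σ_a = K_a γ z − 2c√K_a = 0.3568×103.8×3.0 − 2×130×0.5973 = -44.20 psf.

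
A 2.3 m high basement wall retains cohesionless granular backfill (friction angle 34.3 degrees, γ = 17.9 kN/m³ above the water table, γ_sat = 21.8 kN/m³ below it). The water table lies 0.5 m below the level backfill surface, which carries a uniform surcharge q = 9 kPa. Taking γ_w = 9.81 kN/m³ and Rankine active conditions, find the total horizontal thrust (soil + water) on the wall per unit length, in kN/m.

32.2 kN/m

K_a = tan²(45° − φ/2) = 0.2792.
γ' = 21.8 − 9.81 = 11.99 kN/m³. h₂ = H − d_w = 1.8 m.
σ'_h: at surface K_a·q = 2.512; at WT K_a(q+γd_w) = 5.011; at base K_a(q+γd_w+γ'h₂) = 11.04 kPa.
P₁ = ½(2.512+5.011)×0.5 = 1.881; P₂ = ½(5.011+11.04)×1.8 = 14.44; P_w = ½γ_w h₂² = 15.89.
Total = 1.881+14.44+15.89 = 32.22 kN/m.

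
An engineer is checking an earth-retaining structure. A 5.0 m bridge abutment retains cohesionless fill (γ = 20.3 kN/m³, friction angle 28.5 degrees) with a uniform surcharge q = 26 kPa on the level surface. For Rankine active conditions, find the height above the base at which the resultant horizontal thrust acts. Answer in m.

1.95 m

K_a = 0.3540.
Triangular part P₁ = ½K_aγH² = 89.81 at H/3 = 1.667 m; rectangular part P₂ = K_a q H = 46.01 at H/2 = 2.500 m.
ȳ = (P₁·1.667 + P₂·2.500)/(P₁+P₂) = 1.949 m.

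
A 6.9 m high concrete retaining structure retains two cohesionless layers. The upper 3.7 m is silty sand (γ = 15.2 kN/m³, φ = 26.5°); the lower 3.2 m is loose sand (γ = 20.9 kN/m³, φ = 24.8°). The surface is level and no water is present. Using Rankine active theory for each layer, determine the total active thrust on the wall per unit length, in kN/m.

157 kN/m

K_a1 = tan²(45°−26.5°/2) = 0.3829; K_a2 = tan²(45°−24.8°/2) = 0.4090.
Layer 1: σ at base = K_a1 γ₁ h₁ = 21.54 kPa; P₁ = ½×21.54×3.7 = 39.84.
Layer 2: σ_v at top = γ₁h₁ = 56.24; σ_h top = K_a2×56.24 = 23.00; σ_h base = K_a2×(56.24+20.9×3.2) = 50.36.
P₂ = ½(23.00+50.36)×3.2 = 117.4. Total P_a = 39.84+117.4 = 157.2 kN/m.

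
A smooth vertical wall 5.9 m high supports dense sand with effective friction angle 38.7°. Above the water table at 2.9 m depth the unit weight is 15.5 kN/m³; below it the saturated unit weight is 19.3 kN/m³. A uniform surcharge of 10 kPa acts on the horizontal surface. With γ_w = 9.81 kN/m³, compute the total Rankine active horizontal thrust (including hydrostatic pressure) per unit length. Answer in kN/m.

114 kN/m

K_a = tan²(45° − φ/2) = 0.2306.
γ' = 19.3 − 9.81 = 9.490 kN/m³. h₂ = H − d_w = 3.0 m.
σ'_h: at surface K_a·q = 2.306; at WT K_a(q+γd_w) = 12.67; at base K_a(q+γd_w+γ'h₂) = 19.24 kPa.
P₁ = ½(2.306+12.67)×2.9 = 21.72; P₂ = ½(12.67+19.24)×3.0 = 47.86; P_w = ½γ_w h₂² = 44.14.
Total = 21.72+47.86+44.14 = 113.7 kN/m.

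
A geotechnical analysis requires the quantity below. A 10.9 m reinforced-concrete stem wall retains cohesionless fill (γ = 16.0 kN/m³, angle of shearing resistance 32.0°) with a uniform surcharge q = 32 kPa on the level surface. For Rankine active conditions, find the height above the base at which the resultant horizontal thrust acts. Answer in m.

4.12 m

K_a = 0.3073.
Triangular part P₁ = ½K_aγH² = 292.0 at H/3 = 3.633 m; rectangular part P₂ = K_a q H = 107.2 at H/2 = 5.450 m.
ȳ = (P₁·3.633 + P₂·5.450)/(P₁+P₂) = 4.121 m.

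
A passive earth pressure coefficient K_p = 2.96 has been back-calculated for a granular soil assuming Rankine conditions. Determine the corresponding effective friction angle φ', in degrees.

29.7°

K_p = (1+sin φ)/(1−sin φ) ⇒ sin φ = (K_p − 1)/(K_p + 1) = 0.4949.
φ = arcsin(0.4949) = 29.67°.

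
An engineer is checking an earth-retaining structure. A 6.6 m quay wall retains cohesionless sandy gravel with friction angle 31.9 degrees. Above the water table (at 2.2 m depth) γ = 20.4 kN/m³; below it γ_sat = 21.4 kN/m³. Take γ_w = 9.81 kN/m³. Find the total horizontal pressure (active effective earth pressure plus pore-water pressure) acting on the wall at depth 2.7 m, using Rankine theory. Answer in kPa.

K_a = (1 − sin φ)/(1 + sin φ) = 0.3085.
γ' = 21.4 − 9.81 = 11.59 kN/m³.
Effective vertical stress at 2.7 m: σ'_v = 20.4×2.2 + 11.59×0.500 = 50.68 kPa.
σ'_h = K_a σ'_v = 0.3085 × 50.68 = 15.63 kPa; u = γ_w × 0.500 = 4.905 kPa.
Total σ_h = 15.63 + 4.905 = 20.54 kPa.

20.5 kPa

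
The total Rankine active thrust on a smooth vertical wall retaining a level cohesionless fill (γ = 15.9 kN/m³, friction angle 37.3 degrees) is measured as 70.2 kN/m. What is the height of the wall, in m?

K_a = 0.2453. P_a = ½ K_a γ H² ⇒ H = √(2P_a/(K_a γ)).
H = √(2×70.2/(0.2453×15.9)) = 5.999 m.

6.00 m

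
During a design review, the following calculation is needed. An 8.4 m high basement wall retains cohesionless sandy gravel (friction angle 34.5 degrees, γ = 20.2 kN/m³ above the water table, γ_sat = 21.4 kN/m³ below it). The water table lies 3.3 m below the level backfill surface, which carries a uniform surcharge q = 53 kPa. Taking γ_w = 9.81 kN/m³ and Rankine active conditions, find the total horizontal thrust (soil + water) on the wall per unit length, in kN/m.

417 kN/m

K_a = tan²(45° − φ/2) = 0.2768.
γ' = 21.4 − 9.81 = 11.59 kN/m³. h₂ = H − d_w = 5.1 m.
σ'_h: at surface K_a·q = 14.67; at WT K_a(q+γd_w) = 33.12; at base K_a(q+γd_w+γ'h₂) = 49.48 kPa.
P₁ = ½(14.67+33.12)×3.3 = 78.86; P₂ = ½(33.12+49.48)×5.1 = 210.6; P_w = ½γ_w h₂² = 127.6.
Total = 78.86+210.6+127.6 = 417.1 kN/m.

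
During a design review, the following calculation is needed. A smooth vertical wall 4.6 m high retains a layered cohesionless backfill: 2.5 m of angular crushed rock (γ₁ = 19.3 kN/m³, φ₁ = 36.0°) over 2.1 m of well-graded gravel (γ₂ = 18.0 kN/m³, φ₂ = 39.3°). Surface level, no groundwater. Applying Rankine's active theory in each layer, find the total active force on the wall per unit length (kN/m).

47.3 kN/m

K_a1 = tan²(45°−36.0°/2) = 0.2596; K_a2 = tan²(45°−39.3°/2) = 0.2245.
Layer 1: σ at base = K_a1 γ₁ h₁ = 12.53 kPa; P₁ = ½×12.53×2.5 = 15.66.
Layer 2: σ_v at top = γ₁h₁ = 48.25; σ_h top = K_a2×48.25 = 10.83; σ_h base = K_a2×(48.25+18.0×2.1) = 19.31.
P₂ = ½(10.83+19.31)×2.1 = 31.65. Total P_a = 15.66+31.65 = 47.31 kN/m.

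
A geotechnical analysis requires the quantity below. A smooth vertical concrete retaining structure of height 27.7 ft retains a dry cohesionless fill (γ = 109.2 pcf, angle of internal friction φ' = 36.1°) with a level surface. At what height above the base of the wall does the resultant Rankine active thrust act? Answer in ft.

9.23 ft

K_a = 0.2585.
The pressure distribution is triangular, so the resultant acts at H/3 above the base = 27.7/3 = 9.233 ft.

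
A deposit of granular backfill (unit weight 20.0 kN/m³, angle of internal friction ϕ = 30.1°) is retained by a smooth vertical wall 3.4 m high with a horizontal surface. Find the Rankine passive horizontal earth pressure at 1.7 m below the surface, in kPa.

102 kPa

K_p = (1 + sin φ)/(1 − sin φ) = 3.012.
σ_h = K_p γ z = 3.012 × 20.0 × 1.7 = 102.4 kPa.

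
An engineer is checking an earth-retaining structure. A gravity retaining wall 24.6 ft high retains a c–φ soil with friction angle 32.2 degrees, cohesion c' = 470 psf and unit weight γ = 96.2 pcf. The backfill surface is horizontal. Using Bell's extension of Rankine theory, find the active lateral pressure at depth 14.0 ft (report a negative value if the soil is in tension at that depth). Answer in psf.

K_a = (1 − sin φ)/(1 + sin φ) = 0.3047.
σ_a = K_a γ z − 2c√K_a = 0.3047×96.2×14.0 − 2×470×0.5520 = -108.5 psf.

-108 psf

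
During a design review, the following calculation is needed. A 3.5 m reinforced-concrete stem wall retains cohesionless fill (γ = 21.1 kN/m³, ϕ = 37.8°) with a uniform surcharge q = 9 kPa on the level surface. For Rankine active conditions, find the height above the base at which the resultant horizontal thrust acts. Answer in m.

K_a = 0.2400.
Triangular part P₁ = ½K_aγH² = 31.02 at H/3 = 1.167 m; rectangular part P₂ = K_a q H = 7.560 at H/2 = 1.750 m.
ȳ = (P₁·1.167 + P₂·1.750)/(P₁+P₂) = 1.281 m.

1.28 m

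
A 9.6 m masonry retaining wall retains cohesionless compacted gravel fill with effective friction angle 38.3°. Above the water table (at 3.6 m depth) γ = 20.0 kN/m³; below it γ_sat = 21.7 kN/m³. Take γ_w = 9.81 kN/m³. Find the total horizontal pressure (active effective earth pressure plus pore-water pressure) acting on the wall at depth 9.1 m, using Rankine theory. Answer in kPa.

K_a = (1 − sin φ)/(1 + sin φ) = 0.2347.
γ' = 21.7 − 9.81 = 11.89 kN/m³.
Effective vertical stress at 9.1 m: σ'_v = 20.0×3.6 + 11.89×5.50 = 137.4 kPa.
σ'_h = K_a σ'_v = 0.2347 × 137.4 = 32.25 kPa; u = γ_w × 5.50 = 53.96 kPa.
Total σ_h = 32.25 + 53.96 = 86.21 kPa.

86.2 kPa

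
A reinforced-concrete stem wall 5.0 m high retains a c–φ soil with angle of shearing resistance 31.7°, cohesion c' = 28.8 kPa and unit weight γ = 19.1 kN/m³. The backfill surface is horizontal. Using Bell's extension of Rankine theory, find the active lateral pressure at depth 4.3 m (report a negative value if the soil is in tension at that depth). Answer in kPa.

K_a = (1 − sin φ)/(1 + sin φ) = 0.3111.
σ_a = K_a γ z − 2c√K_a = 0.3111×19.1×4.3 − 2×28.8×0.5577 = -6.577 kPa.

-6.58 kPa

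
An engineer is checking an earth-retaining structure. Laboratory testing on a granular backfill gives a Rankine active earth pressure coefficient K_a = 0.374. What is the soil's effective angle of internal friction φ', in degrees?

27.1°

K_a = tan²(45° − φ/2) ⇒ 45° − φ/2 = arctan(√0.374) = 31.45°.
φ = 2(45° − 31.45°) = 27.10°.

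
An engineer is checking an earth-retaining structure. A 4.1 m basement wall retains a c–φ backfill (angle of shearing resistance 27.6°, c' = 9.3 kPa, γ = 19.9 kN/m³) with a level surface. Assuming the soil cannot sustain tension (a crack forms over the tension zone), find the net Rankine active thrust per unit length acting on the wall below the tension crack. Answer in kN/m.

K_a = 0.3668; √K_a = 0.6056.
Tension-crack depth z_c = 2c/(γ√K_a) = 2×9.3/(19.9×0.6056) = 1.543 m.
σ_a at base = K_a γ H − 2c√K_a = 0.3668×19.9×4.1 − 2×9.3×0.6056 = 18.66 kPa.
P_a = ½ × 18.66 × (H − z_c) = 0.5×18.66×2.557 = 23.85 kN/m.

23.9 kN/m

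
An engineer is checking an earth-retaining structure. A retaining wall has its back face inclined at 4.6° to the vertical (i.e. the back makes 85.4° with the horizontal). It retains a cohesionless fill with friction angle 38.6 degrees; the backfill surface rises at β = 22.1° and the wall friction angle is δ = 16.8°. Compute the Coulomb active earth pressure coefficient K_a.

K_a = sin²(α+φ) / [sin²α · sin(α−δ) · (1 + √{sin(φ+δ)sin(φ−β) / (sin(α−δ)sin(α+β))})²].
With α = 85.4°, φ = 38.6°, δ = 16.8°, β = 22.1°: K_a = 0.3245.

0.325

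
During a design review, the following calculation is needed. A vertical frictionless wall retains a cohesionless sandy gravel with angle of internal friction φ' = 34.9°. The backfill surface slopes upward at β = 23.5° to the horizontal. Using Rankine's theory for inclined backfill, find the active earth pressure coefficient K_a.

K_a = cos β · (cos β − √(cos²β − cos²φ)) / (cos β + √(cos²β − cos²φ)).
cos β = 0.9171, cos φ = 0.8202, √(cos²β − cos²φ) = 0.4103.
K_a = 0.9171 × (0.9171 − 0.4103)/(0.9171 + 0.4103) = 0.3501.

0.350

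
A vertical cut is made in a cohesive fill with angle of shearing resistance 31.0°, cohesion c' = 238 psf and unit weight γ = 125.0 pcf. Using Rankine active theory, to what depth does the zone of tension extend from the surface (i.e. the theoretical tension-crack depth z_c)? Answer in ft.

6.73 ft

K_a = tan²(45° − 31.0°/2) = 0.3201; √K_a = 0.5658.
The active pressure is zero where K_a γ z = 2c√K_a, so z_c = 2c/(γ√K_a) = 2×238/(125.0×0.5658) = 6.731 ft.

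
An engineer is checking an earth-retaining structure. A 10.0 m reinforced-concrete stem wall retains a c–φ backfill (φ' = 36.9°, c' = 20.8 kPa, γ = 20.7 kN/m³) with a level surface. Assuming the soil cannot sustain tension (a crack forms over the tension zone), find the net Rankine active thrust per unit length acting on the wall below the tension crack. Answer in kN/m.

92.3 kN/m

K_a = 0.2497; √K_a = 0.4997.
Tension-crack depth z_c = 2c/(γ√K_a) = 2×20.8/(20.7×0.4997) = 4.022 m.
σ_a at base = K_a γ H − 2c√K_a = 0.2497×20.7×10.0 − 2×20.8×0.4997 = 30.90 kPa.
P_a = ½ × 30.90 × (H − z_c) = 0.5×30.90×5.978 = 92.35 kN/m.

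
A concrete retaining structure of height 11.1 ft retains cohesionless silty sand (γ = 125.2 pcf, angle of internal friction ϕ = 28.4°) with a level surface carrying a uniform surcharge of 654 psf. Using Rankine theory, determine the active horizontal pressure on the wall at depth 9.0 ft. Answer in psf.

K_a = (1 − sin φ)/(1 + sin φ) = 0.3554.
σ_v = γz + q = 125.2 × 9.0 + 654 = 1781 psf.
σ_h = K_a σ_v = 0.3554 × 1781 = 632.8 psf.

633 psf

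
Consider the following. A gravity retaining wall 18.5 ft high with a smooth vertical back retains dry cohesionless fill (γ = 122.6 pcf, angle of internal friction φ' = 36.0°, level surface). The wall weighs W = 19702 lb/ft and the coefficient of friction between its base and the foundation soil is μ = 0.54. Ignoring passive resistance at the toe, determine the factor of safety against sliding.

1.95

K_a = tan²(45° − 36.0°/2) = 0.2596.
P_a = ½K_aγH² = 0.5×0.2596×122.6×18.5² = 5447 lb/ft, acting at H/3 = 6.167 ft above the base.
FS_sliding = μW / P_a = 0.54×19702 / 5447 = 1.953.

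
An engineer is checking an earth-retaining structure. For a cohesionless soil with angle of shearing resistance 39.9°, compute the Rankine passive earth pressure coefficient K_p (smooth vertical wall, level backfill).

K_p = (1 + sin φ)/(1 − sin φ) = tan²(45° + 39.9°/2) = 4.578.

4.58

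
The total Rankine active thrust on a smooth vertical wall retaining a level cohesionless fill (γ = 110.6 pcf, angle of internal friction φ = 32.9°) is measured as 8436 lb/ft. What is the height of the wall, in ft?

22.7 ft

K_a = 0.2960. P_a = ½ K_a γ H² ⇒ H = √(2P_a/(K_a γ)).
H = √(2×8436/(0.2960×110.6)) = 22.70 ft.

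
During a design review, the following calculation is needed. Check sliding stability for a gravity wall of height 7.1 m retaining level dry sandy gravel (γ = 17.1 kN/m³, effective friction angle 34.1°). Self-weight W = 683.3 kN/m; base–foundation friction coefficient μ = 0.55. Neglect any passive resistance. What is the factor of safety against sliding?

K_a = tan²(45° − 34.1°/2) = 0.2815.
P_a = ½K_aγH² = 0.5×0.2815×17.1×7.1² = 121.3 kN/m, acting at H/3 = 2.367 m above the base.
FS_sliding = μW / P_a = 0.55×683.3 / 121.3 = 3.097.

3.10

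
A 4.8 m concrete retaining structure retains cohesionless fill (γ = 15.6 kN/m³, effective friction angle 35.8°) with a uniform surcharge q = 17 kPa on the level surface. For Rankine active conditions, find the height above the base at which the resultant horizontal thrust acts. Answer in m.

K_a = 0.2619.
Triangular part P₁ = ½K_aγH² = 47.06 at H/3 = 1.600 m; rectangular part P₂ = K_a q H = 21.37 at H/2 = 2.400 m.
ȳ = (P₁·1.600 + P₂·2.400)/(P₁+P₂) = 1.850 m.

1.85 m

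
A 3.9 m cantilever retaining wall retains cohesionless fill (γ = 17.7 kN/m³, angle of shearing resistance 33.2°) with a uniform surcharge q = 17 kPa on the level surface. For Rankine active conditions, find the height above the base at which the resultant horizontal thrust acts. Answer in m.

1.51 m

K_a = 0.2924.
Triangular part P₁ = ½K_aγH² = 39.35 at H/3 = 1.300 m; rectangular part P₂ = K_a q H = 19.38 at H/2 = 1.950 m.
ȳ = (P₁·1.300 + P₂·1.950)/(P₁+P₂) = 1.515 m.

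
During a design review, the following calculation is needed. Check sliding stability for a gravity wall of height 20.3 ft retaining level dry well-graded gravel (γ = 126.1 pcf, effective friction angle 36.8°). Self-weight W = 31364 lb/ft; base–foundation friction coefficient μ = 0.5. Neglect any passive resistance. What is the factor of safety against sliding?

2.41

K_a = tan²(45° − 36.8°/2) = 0.2508.
P_a = ½K_aγH² = 0.5×0.2508×126.1×20.3² = 6515 lb/ft, acting at H/3 = 6.767 ft above the base.
FS_sliding = μW / P_a = 0.5×31364 / 6515 = 2.407.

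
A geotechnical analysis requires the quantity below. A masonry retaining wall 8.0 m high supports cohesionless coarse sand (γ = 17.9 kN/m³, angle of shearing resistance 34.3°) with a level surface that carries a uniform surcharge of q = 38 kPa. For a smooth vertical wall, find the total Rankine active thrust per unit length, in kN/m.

245 kN/m

K_a = tan²(45° − φ/2) = 0.2792.
Soil triangle: ½ K_a γ H² = 0.5×0.2792×17.9×8.0² = 159.9 kN/m.
Surcharge rectangle: K_a q H = 0.2792×38×8.0 = 84.86 kN/m.
Total = 159.9 + 84.86 = 244.8 kN/m.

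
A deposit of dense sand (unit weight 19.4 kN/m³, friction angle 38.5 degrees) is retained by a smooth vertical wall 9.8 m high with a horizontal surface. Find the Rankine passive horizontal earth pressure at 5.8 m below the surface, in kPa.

484 kPa

K_p = (1 + sin φ)/(1 − sin φ) = 4.298.
σ_h = K_p γ z = 4.298 × 19.4 × 5.8 = 483.6 kPa.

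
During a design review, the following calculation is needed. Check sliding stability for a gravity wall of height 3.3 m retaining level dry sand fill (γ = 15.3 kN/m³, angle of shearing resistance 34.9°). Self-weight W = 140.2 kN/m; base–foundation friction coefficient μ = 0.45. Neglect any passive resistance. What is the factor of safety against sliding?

K_a = tan²(45° − 34.9°/2) = 0.2721.
P_a = ½K_aγH² = 0.5×0.2721×15.3×3.3² = 22.67 kN/m, acting at H/3 = 1.100 m above the base.
FS_sliding = μW / P_a = 0.45×140.2 / 22.67 = 2.783.

2.78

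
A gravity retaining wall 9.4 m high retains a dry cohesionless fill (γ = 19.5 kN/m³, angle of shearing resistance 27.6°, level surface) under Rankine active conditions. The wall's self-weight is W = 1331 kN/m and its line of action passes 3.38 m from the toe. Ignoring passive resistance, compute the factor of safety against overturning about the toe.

K_a = tan²(45° − 27.6°/2) = 0.3668.
P_a = ½K_aγH² = 0.5×0.3668×19.5×9.4² = 316.0 kN/m, acting at H/3 = 3.133 m above the base.
Overturning moment M_o = P_a × H/3 = 316.0 × 3.133 = 990.1.
Resisting moment M_r = W × 3.38 = 1331 × 3.38 = 4499.
FS_overturning = M_r/M_o = 4499/990.1 = 4.544.

4.54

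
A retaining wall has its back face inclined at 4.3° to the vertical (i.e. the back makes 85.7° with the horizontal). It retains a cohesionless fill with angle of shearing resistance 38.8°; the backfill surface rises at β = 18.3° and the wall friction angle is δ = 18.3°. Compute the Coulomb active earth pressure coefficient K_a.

K_a = sin²(α+φ) / [sin²α · sin(α−δ) · (1 + √{sin(φ+δ)sin(φ−β) / (sin(α−δ)sin(α+β))})²].
With α = 85.7°, φ = 38.8°, δ = 18.3°, β = 18.3°: K_a = 0.2990.

0.299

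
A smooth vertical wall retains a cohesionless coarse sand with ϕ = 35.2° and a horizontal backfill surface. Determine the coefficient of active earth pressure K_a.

0.269

K_a = tan²(45° − φ/2) = tan²(27.40°) = 0.2687.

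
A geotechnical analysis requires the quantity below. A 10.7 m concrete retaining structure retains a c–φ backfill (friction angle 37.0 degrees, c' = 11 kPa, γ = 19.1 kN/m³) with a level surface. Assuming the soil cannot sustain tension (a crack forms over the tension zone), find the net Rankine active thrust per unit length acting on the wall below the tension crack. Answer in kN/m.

K_a = 0.2486; √K_a = 0.4986.
Tension-crack depth z_c = 2c/(γ√K_a) = 2×11/(19.1×0.4986) = 2.310 m.
σ_a at base = K_a γ H − 2c√K_a = 0.2486×19.1×10.7 − 2×11×0.4986 = 39.83 kPa.
P_a = ½ × 39.83 × (H − z_c) = 0.5×39.83×8.390 = 167.1 kN/m.

167 kN/m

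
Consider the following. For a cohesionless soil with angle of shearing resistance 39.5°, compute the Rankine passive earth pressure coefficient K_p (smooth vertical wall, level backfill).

4.50

K_p = (1 + sin φ)/(1 − sin φ) = tan²(45° + 39.5°/2) = 4.496.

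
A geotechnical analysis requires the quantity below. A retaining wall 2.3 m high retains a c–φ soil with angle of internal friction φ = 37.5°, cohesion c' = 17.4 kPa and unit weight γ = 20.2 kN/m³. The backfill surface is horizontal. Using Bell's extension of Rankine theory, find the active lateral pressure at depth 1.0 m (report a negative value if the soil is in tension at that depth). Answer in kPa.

-12.2 kPa

K_a = (1 − sin φ)/(1 + sin φ) = 0.2432.
σ_a = K_a γ z − 2c√K_a = 0.2432×20.2×1.0 − 2×17.4×0.4931 = -12.25 kPa.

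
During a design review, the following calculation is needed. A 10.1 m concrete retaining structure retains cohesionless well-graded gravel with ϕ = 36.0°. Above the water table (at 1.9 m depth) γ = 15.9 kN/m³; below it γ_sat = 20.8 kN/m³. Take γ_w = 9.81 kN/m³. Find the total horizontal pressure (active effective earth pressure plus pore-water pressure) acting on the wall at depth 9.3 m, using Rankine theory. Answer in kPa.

K_a = (1 − sin φ)/(1 + sin φ) = 0.2596.
γ' = 20.8 − 9.81 = 10.99 kN/m³.
Effective vertical stress at 9.3 m: σ'_v = 15.9×1.9 + 10.99×7.40 = 111.5 kPa.
σ'_h = K_a σ'_v = 0.2596 × 111.5 = 28.96 kPa; u = γ_w × 7.40 = 72.59 kPa.
Total σ_h = 28.96 + 72.59 = 101.6 kPa.

102 kPa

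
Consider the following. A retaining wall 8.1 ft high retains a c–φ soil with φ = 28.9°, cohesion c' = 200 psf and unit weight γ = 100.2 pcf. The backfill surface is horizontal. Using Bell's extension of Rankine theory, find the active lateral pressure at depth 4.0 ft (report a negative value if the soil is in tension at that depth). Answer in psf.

-96.5 psf

K_a = (1 − sin φ)/(1 + sin φ) = 0.3484.
σ_a = K_a γ z − 2c√K_a = 0.3484×100.2×4.0 − 2×200×0.5902 = -96.47 psf.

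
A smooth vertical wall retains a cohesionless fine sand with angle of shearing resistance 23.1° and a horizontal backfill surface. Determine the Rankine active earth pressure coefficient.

0.436

K_a = (1 − sin φ)/(1 + sin φ) = (1 − sin 23.1°)/(1 + sin 23.1°) = 0.4364.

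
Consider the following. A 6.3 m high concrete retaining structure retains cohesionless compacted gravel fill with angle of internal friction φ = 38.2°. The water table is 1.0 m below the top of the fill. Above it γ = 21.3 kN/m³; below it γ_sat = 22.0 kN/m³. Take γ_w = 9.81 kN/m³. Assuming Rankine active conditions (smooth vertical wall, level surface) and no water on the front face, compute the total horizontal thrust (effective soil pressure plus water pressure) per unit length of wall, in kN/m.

207 kN/m

K_a = tan²(45° − φ/2) = 0.2358.
γ' = 22.0 − 9.81 = 12.19 kN/m³. Depth below WT = 5.3 m.
σ'_h at WT = K_a γ d_w = 5.022 kPa; at base = 5.022 + K_a γ' × 5.3 = 20.26 kPa.
P₁ (0–1.0 m) = ½×5.022×1.0 = 2.511. P₂ (1.0–6.3 m) = ½(5.022+20.26)×5.3 = 66.99.
P_w = ½ γ_w h₂² = 0.5×9.81×5.3² = 137.8. Total = 2.511+66.99+137.8 = 207.3 kN/m.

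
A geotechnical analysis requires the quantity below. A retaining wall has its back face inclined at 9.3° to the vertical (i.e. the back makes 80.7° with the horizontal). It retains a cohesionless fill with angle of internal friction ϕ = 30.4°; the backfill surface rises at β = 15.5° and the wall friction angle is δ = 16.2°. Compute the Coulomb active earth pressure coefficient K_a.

0.467

K_a = sin²(α+φ) / [sin²α · sin(α−δ) · (1 + √{sin(φ+δ)sin(φ−β) / (sin(α−δ)sin(α+β))})²].
With α = 80.7°, φ = 30.4°, δ = 16.2°, β = 15.5°: K_a = 0.4669.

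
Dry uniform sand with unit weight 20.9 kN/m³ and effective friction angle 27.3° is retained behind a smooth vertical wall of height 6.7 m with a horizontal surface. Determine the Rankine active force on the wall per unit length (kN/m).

174 kN/m

K_a = tan²(45° − φ/2) = 0.3711.
P_a = ½ K_a γ H² = 0.5 × 0.3711 × 20.9 × 6.7² = 174.1 kN/m.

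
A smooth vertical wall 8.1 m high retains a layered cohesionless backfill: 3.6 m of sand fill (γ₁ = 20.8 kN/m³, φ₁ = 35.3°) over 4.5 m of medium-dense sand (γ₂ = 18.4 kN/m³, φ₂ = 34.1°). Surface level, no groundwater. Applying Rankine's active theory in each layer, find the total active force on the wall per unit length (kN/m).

K_a1 = tan²(45°−35.3°/2) = 0.2675; K_a2 = tan²(45°−34.1°/2) = 0.2815.
Layer 1: σ at base = K_a1 γ₁ h₁ = 20.03 kPa; P₁ = ½×20.03×3.6 = 36.06.
Layer 2: σ_v at top = γ₁h₁ = 74.88; σ_h top = K_a2×74.88 = 21.08; σ_h base = K_a2×(74.88+18.4×4.5) = 44.39.
P₂ = ½(21.08+44.39)×4.5 = 147.3. Total P_a = 36.06+147.3 = 183.4 kN/m.

183 kN/m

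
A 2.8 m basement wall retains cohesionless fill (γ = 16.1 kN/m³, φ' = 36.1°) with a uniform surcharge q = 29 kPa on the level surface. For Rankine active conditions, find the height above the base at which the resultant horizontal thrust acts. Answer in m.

1.20 m

K_a = 0.2585.
Triangular part P₁ = ½K_aγH² = 16.31 at H/3 = 0.9333 m; rectangular part P₂ = K_a q H = 20.99 at H/2 = 1.400 m.
ȳ = (P₁·0.9333 + P₂·1.400)/(P₁+P₂) = 1.196 m.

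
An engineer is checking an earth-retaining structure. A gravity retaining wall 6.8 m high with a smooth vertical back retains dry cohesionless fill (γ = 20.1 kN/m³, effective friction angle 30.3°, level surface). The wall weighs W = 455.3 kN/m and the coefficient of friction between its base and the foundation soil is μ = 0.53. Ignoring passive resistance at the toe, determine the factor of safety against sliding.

K_a = tan²(45° − 30.3°/2) = 0.3293.
P_a = ½K_aγH² = 0.5×0.3293×20.1×6.8² = 153.0 kN/m, acting at H/3 = 2.267 m above the base.
FS_sliding = μW / P_a = 0.53×455.3 / 153.0 = 1.577.

1.58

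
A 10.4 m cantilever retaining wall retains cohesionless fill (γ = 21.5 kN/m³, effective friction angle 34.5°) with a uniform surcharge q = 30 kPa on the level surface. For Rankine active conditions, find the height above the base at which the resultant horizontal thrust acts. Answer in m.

3.83 m

K_a = 0.2768.
Triangular part P₁ = ½K_aγH² = 321.9 at H/3 = 3.467 m; rectangular part P₂ = K_a q H = 86.36 at H/2 = 5.200 m.
ȳ = (P₁·3.467 + P₂·5.200)/(P₁+P₂) = 3.833 m.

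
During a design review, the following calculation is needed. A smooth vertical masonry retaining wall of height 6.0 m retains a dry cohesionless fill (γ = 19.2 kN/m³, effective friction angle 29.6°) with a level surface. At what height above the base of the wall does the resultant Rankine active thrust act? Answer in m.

K_a = 0.3387.
The pressure distribution is triangular, so the resultant acts at H/3 above the base = 6.0/3 = 2.000 m.

2.00 m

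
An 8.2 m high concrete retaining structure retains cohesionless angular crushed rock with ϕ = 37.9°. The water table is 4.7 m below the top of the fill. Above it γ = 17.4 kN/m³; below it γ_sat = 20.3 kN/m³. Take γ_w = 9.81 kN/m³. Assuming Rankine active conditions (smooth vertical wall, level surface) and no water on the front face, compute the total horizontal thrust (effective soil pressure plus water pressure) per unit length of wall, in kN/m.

190 kN/m

K_a = tan²(45° − φ/2) = 0.2389.
γ' = 20.3 − 9.81 = 10.49 kN/m³. Depth below WT = 3.5 m.
σ'_h at WT = K_a γ d_w = 19.54 kPa; at base = 19.54 + K_a γ' × 3.5 = 28.31 kPa.
P₁ (0–4.7 m) = ½×19.54×4.7 = 45.92. P₂ (4.7–8.2 m) = ½(19.54+28.31)×3.5 = 83.74.
P_w = ½ γ_w h₂² = 0.5×9.81×3.5² = 60.09. Total = 45.92+83.74+60.09 = 189.7 kN/m.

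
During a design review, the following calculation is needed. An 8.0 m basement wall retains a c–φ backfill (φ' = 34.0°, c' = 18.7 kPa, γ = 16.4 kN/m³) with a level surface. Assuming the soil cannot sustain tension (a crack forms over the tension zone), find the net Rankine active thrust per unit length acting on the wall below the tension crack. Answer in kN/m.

31.9 kN/m

K_a = 0.2827; √K_a = 0.5317.
Tension-crack depth z_c = 2c/(γ√K_a) = 2×18.7/(16.4×0.5317) = 4.289 m.
σ_a at base = K_a γ H − 2c√K_a = 0.2827×16.4×8.0 − 2×18.7×0.5317 = 17.21 kPa.
P_a = ½ × 17.21 × (H − z_c) = 0.5×17.21×3.711 = 31.93 kN/m.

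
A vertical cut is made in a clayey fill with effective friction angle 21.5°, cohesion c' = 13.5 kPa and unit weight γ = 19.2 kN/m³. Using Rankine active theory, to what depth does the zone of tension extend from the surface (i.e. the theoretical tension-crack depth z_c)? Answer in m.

K_a = tan²(45° − 21.5°/2) = 0.4636; √K_a = 0.6809.
The active pressure is zero where K_a γ z = 2c√K_a, so z_c = 2c/(γ√K_a) = 2×13.5/(19.2×0.6809) = 2.065 m.

2.07 m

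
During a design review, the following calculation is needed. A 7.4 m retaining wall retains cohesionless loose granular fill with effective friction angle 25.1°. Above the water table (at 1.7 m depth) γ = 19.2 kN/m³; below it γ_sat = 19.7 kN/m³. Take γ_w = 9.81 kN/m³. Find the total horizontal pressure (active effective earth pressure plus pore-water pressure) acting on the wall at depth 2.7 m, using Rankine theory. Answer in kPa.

27.0 kPa

K_a = (1 − sin φ)/(1 + sin φ) = 0.4043.
γ' = 19.7 − 9.81 = 9.890 kN/m³.
Effective vertical stress at 2.7 m: σ'_v = 19.2×1.7 + 9.890×1.00 = 42.53 kPa.
σ'_h = K_a σ'_v = 0.4043 × 42.53 = 17.19 kPa; u = γ_w × 1.00 = 9.810 kPa.
Total σ_h = 17.19 + 9.810 = 27.00 kPa.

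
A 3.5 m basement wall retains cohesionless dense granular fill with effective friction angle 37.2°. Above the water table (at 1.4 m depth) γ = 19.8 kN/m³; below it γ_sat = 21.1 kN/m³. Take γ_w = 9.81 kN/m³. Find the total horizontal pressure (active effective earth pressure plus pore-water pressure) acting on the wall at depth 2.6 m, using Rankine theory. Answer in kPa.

K_a = (1 − sin φ)/(1 + sin φ) = 0.2464.
γ' = 21.1 − 9.81 = 11.29 kN/m³.
Effective vertical stress at 2.6 m: σ'_v = 19.8×1.4 + 11.29×1.20 = 41.27 kPa.
σ'_h = K_a σ'_v = 0.2464 × 41.27 = 10.17 kPa; u = γ_w × 1.20 = 11.77 kPa.
Total σ_h = 10.17 + 11.77 = 21.94 kPa.

21.9 kPa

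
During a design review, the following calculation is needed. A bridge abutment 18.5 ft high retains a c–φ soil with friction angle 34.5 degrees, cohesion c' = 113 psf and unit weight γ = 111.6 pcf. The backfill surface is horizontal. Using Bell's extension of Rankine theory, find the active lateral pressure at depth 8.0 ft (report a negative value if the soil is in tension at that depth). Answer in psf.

K_a = (1 − sin φ)/(1 + sin φ) = 0.2768.
σ_a = K_a γ z − 2c√K_a = 0.2768×111.6×8.0 − 2×113×0.5261 = 128.2 psf.

128 psf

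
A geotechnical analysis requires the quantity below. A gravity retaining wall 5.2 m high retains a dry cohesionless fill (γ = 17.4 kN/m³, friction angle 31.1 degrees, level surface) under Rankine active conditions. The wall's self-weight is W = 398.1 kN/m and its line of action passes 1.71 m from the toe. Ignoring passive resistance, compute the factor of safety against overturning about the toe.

5.24

K_a = tan²(45° − 31.1°/2) = 0.3188.
P_a = ½K_aγH² = 0.5×0.3188×17.4×5.2² = 75.00 kN/m, acting at H/3 = 1.733 m above the base.
Overturning moment M_o = P_a × H/3 = 75.00 × 1.733 = 130.0.
Resisting moment M_r = W × 1.71 = 398.1 × 1.71 = 680.8.
FS_overturning = M_r/M_o = 680.8/130.0 = 5.237.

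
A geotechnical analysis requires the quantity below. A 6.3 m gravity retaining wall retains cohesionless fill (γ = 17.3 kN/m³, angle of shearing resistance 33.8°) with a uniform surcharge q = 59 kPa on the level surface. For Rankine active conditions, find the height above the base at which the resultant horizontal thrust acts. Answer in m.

K_a = 0.2851.
Triangular part P₁ = ½K_aγH² = 97.88 at H/3 = 2.100 m; rectangular part P₂ = K_a q H = 106.0 at H/2 = 3.150 m.
ȳ = (P₁·2.100 + P₂·3.150)/(P₁+P₂) = 2.646 m.

2.65 m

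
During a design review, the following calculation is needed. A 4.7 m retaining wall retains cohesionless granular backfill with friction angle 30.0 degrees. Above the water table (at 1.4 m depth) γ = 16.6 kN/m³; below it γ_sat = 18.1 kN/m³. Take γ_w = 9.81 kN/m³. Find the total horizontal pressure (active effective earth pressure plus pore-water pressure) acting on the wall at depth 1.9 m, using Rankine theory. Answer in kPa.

K_a = (1 − sin φ)/(1 + sin φ) = 0.3333.
γ' = 18.1 − 9.81 = 8.290 kN/m³.
Effective vertical stress at 1.9 m: σ'_v = 16.6×1.4 + 8.290×0.500 = 27.39 kPa.
σ'_h = K_a σ'_v = 0.3333 × 27.39 = 9.128 kPa; u = γ_w × 0.500 = 4.905 kPa.
Total σ_h = 9.128 + 4.905 = 14.03 kPa.

14.0 kPa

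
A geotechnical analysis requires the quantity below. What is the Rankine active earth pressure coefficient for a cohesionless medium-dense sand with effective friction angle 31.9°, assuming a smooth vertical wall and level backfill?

K_a = (1 − sin φ)/(1 + sin φ) = (1 − sin 31.9°)/(1 + sin 31.9°) = 0.3085.

0.309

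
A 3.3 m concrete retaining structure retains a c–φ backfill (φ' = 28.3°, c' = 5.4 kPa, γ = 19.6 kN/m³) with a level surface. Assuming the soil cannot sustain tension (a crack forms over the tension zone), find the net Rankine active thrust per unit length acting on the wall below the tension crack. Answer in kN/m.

K_a = 0.3568; √K_a = 0.5973.
Tension-crack depth z_c = 2c/(γ√K_a) = 2×5.4/(19.6×0.5973) = 0.9225 m.
σ_a at base = K_a γ H − 2c√K_a = 0.3568×19.6×3.3 − 2×5.4×0.5973 = 16.63 kPa.
P_a = ½ × 16.63 × (H − z_c) = 0.5×16.63×2.377 = 19.76 kN/m.

19.8 kN/m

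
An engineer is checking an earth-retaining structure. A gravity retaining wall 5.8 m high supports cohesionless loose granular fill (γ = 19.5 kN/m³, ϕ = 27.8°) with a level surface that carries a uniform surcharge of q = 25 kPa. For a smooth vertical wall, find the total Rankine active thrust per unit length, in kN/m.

K_a = tan²(45° − φ/2) = 0.3639.
Soil triangle: ½ K_a γ H² = 0.5×0.3639×19.5×5.8² = 119.4 kN/m.
Surcharge rectangle: K_a q H = 0.3639×25×5.8 = 52.77 kN/m.
Total = 119.4 + 52.77 = 172.1 kN/m.

172 kN/m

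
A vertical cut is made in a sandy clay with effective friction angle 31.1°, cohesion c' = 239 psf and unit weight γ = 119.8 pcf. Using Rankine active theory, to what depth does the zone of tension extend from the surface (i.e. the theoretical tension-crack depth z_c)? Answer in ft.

K_a = tan²(45° − 31.1°/2) = 0.3188; √K_a = 0.5646.
The active pressure is zero where K_a γ z = 2c√K_a, so z_c = 2c/(γ√K_a) = 2×239/(119.8×0.5646) = 7.067 ft.

7.07 ft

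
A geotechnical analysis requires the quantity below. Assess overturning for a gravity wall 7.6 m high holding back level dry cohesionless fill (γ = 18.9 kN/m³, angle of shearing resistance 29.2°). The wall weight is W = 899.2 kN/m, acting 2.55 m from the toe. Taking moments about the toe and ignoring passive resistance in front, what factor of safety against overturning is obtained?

4.82

K_a = tan²(45° − 29.2°/2) = 0.3442.
P_a = ½K_aγH² = 0.5×0.3442×18.9×7.6² = 187.9 kN/m, acting at H/3 = 2.533 m above the base.
Overturning moment M_o = P_a × H/3 = 187.9 × 2.533 = 476.0.
Resisting moment M_r = W × 2.55 = 899.2 × 2.55 = 2293.
FS_overturning = M_r/M_o = 2293/476.0 = 4.817.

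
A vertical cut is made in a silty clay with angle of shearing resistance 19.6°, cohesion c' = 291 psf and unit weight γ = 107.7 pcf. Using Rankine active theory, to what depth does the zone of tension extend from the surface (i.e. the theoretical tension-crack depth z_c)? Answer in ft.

7.66 ft

K_a = tan²(45° − 19.6°/2) = 0.4976; √K_a = 0.7054.
The active pressure is zero where K_a γ z = 2c√K_a, so z_c = 2c/(γ√K_a) = 2×291/(107.7×0.7054) = 7.661 ft.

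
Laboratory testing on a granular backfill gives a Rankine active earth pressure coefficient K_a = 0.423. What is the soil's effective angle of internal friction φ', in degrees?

K_a = tan²(45° − φ/2) ⇒ 45° − φ/2 = arctan(√0.423) = 33.04°.
φ = 2(45° − 33.04°) = 23.92°.

23.9°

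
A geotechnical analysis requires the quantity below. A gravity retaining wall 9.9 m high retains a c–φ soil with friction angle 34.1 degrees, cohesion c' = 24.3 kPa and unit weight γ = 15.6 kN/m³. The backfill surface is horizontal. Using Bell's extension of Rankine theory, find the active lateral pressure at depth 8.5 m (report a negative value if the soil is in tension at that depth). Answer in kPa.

K_a = (1 − sin φ)/(1 + sin φ) = 0.2815.
σ_a = K_a γ z − 2c√K_a = 0.2815×15.6×8.5 − 2×24.3×0.5306 = 11.54 kPa.

11.5 kPa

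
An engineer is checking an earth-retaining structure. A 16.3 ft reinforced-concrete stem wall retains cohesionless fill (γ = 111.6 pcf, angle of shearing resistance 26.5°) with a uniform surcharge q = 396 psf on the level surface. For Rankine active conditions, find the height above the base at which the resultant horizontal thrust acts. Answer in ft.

6.26 ft

K_a = 0.3829.
Triangular part P₁ = ½K_aγH² = 5677 at H/3 = 5.433 ft; rectangular part P₂ = K_a q H = 2472 at H/2 = 8.150 ft.
ȳ = (P₁·5.433 + P₂·8.150)/(P₁+P₂) = 6.257 ft.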